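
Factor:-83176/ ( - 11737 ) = 2^3 * 11^( - 2)*37^1 * 97^( - 1 )  *  281^1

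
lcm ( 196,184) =9016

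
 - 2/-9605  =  2/9605 = 0.00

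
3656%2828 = 828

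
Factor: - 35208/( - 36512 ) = 2^( - 2 )* 3^3*7^(  -  1)  =  27/28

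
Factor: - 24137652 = -2^2*3^1 * 7^1*11^1*151^1*173^1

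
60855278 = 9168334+51686944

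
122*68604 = 8369688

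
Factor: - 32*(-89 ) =2^5*89^1  =  2848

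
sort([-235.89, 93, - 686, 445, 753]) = [-686,-235.89,  93,445, 753]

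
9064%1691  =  609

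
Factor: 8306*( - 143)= - 2^1*11^1 * 13^1*4153^1 = -1187758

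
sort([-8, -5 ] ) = [ -8, - 5]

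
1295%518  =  259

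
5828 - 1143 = 4685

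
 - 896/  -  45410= 448/22705 = 0.02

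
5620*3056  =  17174720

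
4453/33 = 4453/33 =134.94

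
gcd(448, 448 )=448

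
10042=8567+1475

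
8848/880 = 10+3/55 = 10.05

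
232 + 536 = 768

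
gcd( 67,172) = 1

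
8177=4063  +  4114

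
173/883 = 173/883=0.20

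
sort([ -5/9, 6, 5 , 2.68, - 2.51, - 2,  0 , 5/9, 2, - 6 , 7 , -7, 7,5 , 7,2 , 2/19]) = [ - 7 , - 6, - 2.51 , - 2, - 5/9 , 0, 2/19, 5/9, 2, 2,2.68, 5,5, 6, 7, 7,7]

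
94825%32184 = 30457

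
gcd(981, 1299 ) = 3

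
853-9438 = -8585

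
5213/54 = 96 + 29/54=96.54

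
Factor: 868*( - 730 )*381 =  - 2^3*3^1*5^1* 7^1*31^1 * 73^1*127^1 = - 241416840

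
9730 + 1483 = 11213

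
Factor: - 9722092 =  - 2^2*2430523^1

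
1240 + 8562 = 9802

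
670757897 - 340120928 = 330636969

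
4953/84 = 58 + 27/28 = 58.96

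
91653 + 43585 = 135238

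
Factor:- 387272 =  -2^3*48409^1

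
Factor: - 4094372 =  - 2^2 *317^1*3229^1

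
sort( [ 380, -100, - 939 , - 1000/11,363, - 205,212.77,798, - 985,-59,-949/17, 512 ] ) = [-985,- 939, - 205, - 100,- 1000/11,-59 , - 949/17, 212.77,363, 380, 512, 798 ]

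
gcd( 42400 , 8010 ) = 10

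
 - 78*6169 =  - 481182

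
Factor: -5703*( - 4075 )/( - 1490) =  - 2^(  -  1 )*3^1*5^1*149^(-1 )*163^1*1901^1  =  -4647945/298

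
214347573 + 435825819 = 650173392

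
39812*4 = 159248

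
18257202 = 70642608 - 52385406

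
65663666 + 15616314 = 81279980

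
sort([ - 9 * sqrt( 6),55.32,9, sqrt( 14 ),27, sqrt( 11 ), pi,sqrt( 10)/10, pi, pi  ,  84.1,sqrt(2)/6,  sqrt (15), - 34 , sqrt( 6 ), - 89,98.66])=[ - 89, - 34, - 9*sqrt( 6 ),sqrt (2)/6, sqrt ( 10)/10, sqrt( 6 ),pi, pi,pi, sqrt(11),sqrt(14 ),  sqrt( 15 ), 9, 27,  55.32, 84.1, 98.66]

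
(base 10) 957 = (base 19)2C7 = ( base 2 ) 1110111101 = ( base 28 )165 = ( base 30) 11R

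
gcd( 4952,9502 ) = 2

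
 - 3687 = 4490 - 8177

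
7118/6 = 1186+1/3 = 1186.33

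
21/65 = 21/65 = 0.32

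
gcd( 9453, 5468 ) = 1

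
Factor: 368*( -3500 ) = -2^6*5^3*7^1*23^1 = - 1288000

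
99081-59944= 39137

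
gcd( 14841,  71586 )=873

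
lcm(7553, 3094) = 256802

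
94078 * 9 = 846702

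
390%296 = 94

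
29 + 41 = 70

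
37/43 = 37/43 = 0.86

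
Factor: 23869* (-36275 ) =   -  5^2*1451^1 * 23869^1 = - 865847975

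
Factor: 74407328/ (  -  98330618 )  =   - 2^4*17^( -1 )*397^1*5857^1*2892077^(-1) = -37203664/49165309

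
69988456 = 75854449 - 5865993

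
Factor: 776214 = 2^1  *3^2*29^1*1487^1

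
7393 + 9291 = 16684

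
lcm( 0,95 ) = 0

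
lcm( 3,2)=6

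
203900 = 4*50975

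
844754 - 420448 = 424306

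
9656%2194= 880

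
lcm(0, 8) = 0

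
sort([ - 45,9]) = [ - 45,  9 ]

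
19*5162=98078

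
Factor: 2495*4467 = 3^1 * 5^1*499^1*1489^1= 11145165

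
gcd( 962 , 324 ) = 2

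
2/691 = 2/691=0.00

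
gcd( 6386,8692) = 2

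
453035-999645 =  - 546610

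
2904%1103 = 698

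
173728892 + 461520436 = 635249328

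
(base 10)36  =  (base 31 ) 15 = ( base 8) 44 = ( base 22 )1E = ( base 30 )16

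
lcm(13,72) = 936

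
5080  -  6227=  -  1147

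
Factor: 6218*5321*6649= 219988667722 = 2^1 * 17^1*61^1*109^1 * 313^1*3109^1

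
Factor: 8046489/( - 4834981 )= - 3^1*11^1*109^1* 2237^1*4834981^( - 1 ) 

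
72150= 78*925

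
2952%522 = 342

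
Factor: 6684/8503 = 2^2*3^1*11^( - 1)*557^1*773^(-1 ) 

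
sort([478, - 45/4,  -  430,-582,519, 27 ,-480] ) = [ - 582, - 480,-430, - 45/4 , 27, 478,519 ]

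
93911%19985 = 13971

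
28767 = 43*669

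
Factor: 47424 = 2^6 *3^1 * 13^1 * 19^1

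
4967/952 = 5+207/952=   5.22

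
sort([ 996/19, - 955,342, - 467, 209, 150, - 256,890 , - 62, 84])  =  [ - 955,-467, - 256, - 62, 996/19, 84,150, 209, 342 , 890 ]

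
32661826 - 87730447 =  - 55068621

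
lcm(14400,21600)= 43200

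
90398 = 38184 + 52214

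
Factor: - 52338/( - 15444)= 2^ ( - 1)*3^( - 2 )*61^1 = 61/18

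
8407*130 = 1092910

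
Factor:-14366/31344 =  - 2^(-3) * 3^( -1)*11^1 =-11/24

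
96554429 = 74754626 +21799803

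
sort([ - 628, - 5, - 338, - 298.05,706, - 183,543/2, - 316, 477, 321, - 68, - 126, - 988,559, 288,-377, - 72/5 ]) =[ - 988,-628, - 377, - 338, - 316, - 298.05, - 183, - 126, - 68, - 72/5, - 5, 543/2,288,321, 477,559, 706 ]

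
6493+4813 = 11306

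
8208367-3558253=4650114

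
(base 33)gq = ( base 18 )1CE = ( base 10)554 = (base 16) 22A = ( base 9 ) 675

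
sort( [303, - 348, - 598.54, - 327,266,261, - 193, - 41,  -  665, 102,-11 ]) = [ - 665,-598.54, -348, - 327,- 193 ,  -  41, - 11, 102,261,266, 303 ]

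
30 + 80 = 110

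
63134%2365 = 1644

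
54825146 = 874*62729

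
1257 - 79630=- 78373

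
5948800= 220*27040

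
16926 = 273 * 62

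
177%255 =177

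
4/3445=4/3445 =0.00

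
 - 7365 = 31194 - 38559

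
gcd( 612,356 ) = 4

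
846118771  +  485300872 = 1331419643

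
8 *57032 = 456256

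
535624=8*66953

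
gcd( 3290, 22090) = 470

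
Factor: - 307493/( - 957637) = 41^( - 1 )*43^1*7151^1 *23357^( - 1)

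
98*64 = 6272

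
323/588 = 323/588  =  0.55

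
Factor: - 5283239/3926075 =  - 5^( - 2)*13^1*97^(-1)  *  1619^ ( - 1) * 406403^1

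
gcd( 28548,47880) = 36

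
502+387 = 889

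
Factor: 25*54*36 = 48600 = 2^3*3^5*5^2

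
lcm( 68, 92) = 1564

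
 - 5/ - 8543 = 5/8543 = 0.00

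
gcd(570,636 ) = 6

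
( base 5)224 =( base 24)2G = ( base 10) 64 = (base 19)37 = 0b1000000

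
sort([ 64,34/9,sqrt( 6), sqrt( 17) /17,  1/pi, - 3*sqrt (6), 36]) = [ - 3*sqrt(6), sqrt(17)/17,1/pi, sqrt(6)  ,  34/9,36, 64 ] 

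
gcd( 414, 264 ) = 6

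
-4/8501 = -1 + 8497/8501 = - 0.00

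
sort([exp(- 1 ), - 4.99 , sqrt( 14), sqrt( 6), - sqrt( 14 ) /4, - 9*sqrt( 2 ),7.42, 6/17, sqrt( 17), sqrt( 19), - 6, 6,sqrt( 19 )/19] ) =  [ - 9*sqrt (2), -6, - 4.99, - sqrt( 14)/4, sqrt (19 )/19,6/17,exp( - 1),sqrt( 6) , sqrt( 14), sqrt( 17 ),sqrt ( 19), 6,7.42 ] 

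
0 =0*81871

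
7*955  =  6685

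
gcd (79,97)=1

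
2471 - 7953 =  - 5482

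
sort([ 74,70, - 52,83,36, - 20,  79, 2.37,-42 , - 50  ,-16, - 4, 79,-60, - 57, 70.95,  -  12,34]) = [-60, - 57,- 52,-50, - 42, - 20,-16, - 12, - 4, 2.37 , 34, 36 , 70,70.95,74,79, 79, 83]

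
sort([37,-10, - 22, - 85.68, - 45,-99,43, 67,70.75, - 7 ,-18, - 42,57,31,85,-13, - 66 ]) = [ - 99,-85.68, - 66, -45, - 42,-22,-18,-13,-10,-7 , 31,37,43,57,67,70.75 , 85]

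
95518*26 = 2483468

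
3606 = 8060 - 4454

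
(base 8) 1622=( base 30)10E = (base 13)554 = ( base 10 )914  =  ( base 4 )32102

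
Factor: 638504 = 2^3*79813^1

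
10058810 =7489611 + 2569199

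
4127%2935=1192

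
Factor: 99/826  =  2^( - 1)*3^2* 7^( - 1)*11^1*59^( - 1)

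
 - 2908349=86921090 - 89829439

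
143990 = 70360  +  73630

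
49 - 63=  - 14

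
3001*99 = 297099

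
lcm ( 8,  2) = 8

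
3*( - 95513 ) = -286539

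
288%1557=288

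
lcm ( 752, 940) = 3760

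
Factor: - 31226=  - 2^1*13^1*1201^1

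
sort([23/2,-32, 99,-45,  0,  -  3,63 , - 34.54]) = [ - 45, - 34.54, - 32, - 3,0, 23/2,63,99]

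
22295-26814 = -4519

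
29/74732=29/74732= 0.00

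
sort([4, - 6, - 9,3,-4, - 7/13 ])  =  [- 9,-6, - 4, -7/13, 3, 4 ] 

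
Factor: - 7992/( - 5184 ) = 2^( - 3)*3^(-1 )*37^1= 37/24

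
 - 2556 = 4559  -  7115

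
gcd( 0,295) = 295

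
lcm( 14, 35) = 70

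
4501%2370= 2131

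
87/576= 29/192 = 0.15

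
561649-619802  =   -58153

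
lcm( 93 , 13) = 1209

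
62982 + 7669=70651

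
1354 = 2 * 677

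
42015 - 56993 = -14978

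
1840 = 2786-946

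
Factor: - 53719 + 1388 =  - 52331 =-43^1*1217^1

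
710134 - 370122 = 340012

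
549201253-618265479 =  - 69064226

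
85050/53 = 85050/53 = 1604.72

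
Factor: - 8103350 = - 2^1*5^2*43^1*3769^1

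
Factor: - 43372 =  - 2^2*7^1*1549^1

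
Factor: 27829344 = 2^5*3^1*289889^1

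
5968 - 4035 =1933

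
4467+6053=10520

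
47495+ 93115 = 140610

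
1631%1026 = 605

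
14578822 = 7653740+6925082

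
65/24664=65/24664 = 0.00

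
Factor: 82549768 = 2^3*7^1 * 1474103^1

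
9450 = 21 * 450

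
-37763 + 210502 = 172739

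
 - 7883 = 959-8842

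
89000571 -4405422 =84595149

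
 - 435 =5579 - 6014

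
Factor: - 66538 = -2^1 * 17^1* 19^1 *103^1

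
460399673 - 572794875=-112395202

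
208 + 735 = 943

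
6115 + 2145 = 8260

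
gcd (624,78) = 78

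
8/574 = 4/287 =0.01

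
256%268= 256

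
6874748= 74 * 92902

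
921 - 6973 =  - 6052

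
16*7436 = 118976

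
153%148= 5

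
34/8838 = 17/4419 = 0.00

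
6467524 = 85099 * 76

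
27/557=27/557 =0.05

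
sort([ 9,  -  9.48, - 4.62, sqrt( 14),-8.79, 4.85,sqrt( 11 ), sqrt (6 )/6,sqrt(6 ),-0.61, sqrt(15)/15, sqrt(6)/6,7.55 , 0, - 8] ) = [ - 9.48, - 8.79, - 8, - 4.62,-0.61,0, sqrt(15)/15, sqrt(6)/6, sqrt( 6 ) /6,  sqrt (6),  sqrt( 11),sqrt( 14),4.85,7.55,9]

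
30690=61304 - 30614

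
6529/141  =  6529/141 = 46.30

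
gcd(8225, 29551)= 1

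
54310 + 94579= 148889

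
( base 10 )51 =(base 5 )201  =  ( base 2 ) 110011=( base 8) 63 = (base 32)1J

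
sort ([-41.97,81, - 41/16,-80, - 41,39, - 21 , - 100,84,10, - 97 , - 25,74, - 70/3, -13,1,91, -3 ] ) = [  -  100, - 97, - 80, - 41.97,-41,-25, - 70/3, - 21,-13,-3, - 41/16, 1,10, 39,74,81,84,91]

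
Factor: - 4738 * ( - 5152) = 24410176 = 2^6*7^1*23^2*103^1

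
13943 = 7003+6940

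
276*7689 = 2122164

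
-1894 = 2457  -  4351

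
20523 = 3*6841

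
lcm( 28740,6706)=201180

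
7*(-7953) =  - 55671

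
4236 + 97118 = 101354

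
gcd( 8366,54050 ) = 94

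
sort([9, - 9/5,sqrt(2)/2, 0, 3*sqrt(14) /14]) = [ - 9/5, 0, sqrt(2 )/2,3*sqrt(14 ) /14 , 9 ] 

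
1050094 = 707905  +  342189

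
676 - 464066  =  -463390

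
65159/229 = 65159/229 = 284.54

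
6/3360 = 1/560 = 0.00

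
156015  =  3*52005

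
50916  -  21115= 29801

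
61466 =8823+52643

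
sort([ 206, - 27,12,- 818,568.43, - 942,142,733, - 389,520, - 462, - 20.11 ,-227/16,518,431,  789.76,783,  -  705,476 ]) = [  -  942, - 818,-705 ,-462,  -  389 , - 27 , - 20.11, - 227/16,12 , 142,  206, 431,476,518, 520,568.43, 733  ,  783, 789.76 ] 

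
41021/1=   41021 = 41021.00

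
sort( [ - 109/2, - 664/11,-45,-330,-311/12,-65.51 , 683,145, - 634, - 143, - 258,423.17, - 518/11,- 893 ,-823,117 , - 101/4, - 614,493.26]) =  [ - 893, - 823, - 634, - 614,-330, - 258 , - 143,-65.51, - 664/11,- 109/2, - 518/11, - 45, - 311/12, - 101/4 , 117,145,423.17,493.26,  683]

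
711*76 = 54036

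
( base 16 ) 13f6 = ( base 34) 4ea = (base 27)707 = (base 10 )5110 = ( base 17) 10BA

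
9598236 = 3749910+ 5848326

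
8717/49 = 8717/49 = 177.90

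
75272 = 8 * 9409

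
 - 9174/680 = -14 + 173/340 = - 13.49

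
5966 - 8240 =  - 2274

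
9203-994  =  8209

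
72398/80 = 36199/40 =904.98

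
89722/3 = 89722/3  =  29907.33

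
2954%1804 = 1150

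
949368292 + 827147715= 1776516007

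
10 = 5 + 5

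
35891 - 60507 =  - 24616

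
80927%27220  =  26487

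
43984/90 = 488 + 32/45 = 488.71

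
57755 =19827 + 37928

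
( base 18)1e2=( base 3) 210102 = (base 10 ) 578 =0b1001000010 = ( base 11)486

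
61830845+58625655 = 120456500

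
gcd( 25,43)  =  1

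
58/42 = 29/21 = 1.38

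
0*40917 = 0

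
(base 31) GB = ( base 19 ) 17d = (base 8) 773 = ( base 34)EV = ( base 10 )507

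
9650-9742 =  -  92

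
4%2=0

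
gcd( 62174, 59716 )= 2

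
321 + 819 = 1140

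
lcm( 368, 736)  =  736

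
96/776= 12/97 = 0.12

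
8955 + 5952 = 14907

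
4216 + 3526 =7742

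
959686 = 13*73822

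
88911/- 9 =-9879/1 = - 9879.00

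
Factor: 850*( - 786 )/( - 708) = 55675/59 = 5^2*17^1 * 59^( - 1 )*131^1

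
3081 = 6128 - 3047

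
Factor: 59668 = 2^2*7^1*2131^1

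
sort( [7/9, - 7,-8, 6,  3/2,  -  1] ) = [ - 8, - 7,-1,  7/9, 3/2,  6]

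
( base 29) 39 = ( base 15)66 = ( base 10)96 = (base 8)140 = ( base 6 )240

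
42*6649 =279258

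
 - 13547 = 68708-82255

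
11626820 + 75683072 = 87309892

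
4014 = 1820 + 2194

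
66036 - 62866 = 3170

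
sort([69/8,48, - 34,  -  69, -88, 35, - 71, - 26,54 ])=[ - 88, - 71 ,-69,-34, - 26 , 69/8, 35, 48,54]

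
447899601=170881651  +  277017950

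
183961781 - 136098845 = 47862936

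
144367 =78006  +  66361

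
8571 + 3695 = 12266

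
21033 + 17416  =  38449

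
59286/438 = 135 + 26/73=135.36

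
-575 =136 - 711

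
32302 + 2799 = 35101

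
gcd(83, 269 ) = 1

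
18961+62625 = 81586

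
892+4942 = 5834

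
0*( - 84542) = 0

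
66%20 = 6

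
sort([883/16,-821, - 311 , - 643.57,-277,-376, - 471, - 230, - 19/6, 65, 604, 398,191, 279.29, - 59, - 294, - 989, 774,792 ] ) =[-989, - 821, - 643.57, - 471, - 376, - 311,  -  294, - 277, - 230, - 59 ,-19/6, 883/16 , 65, 191,279.29, 398,604, 774,792 ] 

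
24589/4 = 6147 + 1/4= 6147.25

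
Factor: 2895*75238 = 2^1*3^1*5^1*193^1*37619^1 = 217814010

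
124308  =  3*41436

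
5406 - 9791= - 4385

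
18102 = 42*431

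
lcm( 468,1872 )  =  1872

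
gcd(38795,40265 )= 5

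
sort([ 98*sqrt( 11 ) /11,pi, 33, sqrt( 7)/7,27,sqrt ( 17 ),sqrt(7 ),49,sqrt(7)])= [ sqrt( 7)/7,sqrt(7),sqrt( 7),pi,sqrt( 17),27,98 *sqrt( 11) /11, 33, 49] 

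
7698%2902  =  1894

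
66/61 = 66/61 = 1.08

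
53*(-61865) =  - 3278845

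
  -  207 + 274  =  67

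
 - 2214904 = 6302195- 8517099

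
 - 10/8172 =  - 5/4086 = - 0.00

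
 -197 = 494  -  691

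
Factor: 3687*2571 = 3^2*857^1 *1229^1 = 9479277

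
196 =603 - 407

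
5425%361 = 10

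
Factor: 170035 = 5^1*31^1*1097^1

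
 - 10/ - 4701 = 10/4701=0.00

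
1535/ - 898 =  - 1535/898 = -  1.71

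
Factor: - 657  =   - 3^2*73^1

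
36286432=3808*9529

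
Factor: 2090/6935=22/73 = 2^1*11^1*73^ (-1)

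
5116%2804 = 2312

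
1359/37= 1359/37 = 36.73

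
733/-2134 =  - 733/2134 = -0.34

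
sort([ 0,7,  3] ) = [ 0 , 3 , 7 ]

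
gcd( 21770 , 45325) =35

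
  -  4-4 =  - 8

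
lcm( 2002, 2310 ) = 30030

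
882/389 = 882/389 = 2.27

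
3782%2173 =1609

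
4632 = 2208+2424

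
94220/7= 13460=13460.00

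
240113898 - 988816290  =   - 748702392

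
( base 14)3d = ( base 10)55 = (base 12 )47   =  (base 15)3a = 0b110111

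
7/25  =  7/25  =  0.28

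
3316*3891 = 12902556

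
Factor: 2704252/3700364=676063/925091 = 19^( - 1)*61^1*181^ ( - 1)*269^(-1 )*11083^1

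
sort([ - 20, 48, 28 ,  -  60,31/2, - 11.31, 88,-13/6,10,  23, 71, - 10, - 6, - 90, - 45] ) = [- 90, - 60,- 45, - 20,-11.31, - 10,-6,-13/6,10, 31/2, 23,28 , 48, 71,88]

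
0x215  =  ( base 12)385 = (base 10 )533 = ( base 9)652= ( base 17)1e6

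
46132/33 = 46132/33 = 1397.94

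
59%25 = 9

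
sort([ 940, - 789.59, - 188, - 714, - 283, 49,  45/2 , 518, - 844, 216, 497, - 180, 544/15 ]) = [-844, - 789.59, - 714, - 283 ,-188,  -  180,45/2, 544/15,49,216,497, 518, 940]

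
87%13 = 9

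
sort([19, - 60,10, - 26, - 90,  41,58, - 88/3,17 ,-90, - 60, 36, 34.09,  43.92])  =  [ - 90,  -  90,-60, - 60, - 88/3, - 26,10,17, 19 , 34.09, 36, 41,43.92 , 58]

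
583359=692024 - 108665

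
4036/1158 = 3 + 281/579 = 3.49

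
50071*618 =30943878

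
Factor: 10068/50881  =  2^2 *3^1*17^( - 1)*41^(-1)*73^( - 1)*839^1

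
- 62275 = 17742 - 80017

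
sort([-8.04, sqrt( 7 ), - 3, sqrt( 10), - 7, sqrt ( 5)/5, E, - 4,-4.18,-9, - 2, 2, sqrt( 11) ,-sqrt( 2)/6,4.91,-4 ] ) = [ - 9, - 8.04,  -  7,-4.18, -4,-4,-3,-2, - sqrt( 2 )/6 , sqrt( 5)/5, 2, sqrt( 7) , E , sqrt(10), sqrt( 11), 4.91 ]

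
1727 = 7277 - 5550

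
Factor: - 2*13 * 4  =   - 2^3*13^1=-  104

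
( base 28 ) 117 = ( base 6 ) 3443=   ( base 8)1463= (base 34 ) o3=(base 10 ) 819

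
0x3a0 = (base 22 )1k4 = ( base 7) 2464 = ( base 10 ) 928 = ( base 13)565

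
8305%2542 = 679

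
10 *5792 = 57920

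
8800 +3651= 12451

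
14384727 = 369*38983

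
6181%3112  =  3069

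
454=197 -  - 257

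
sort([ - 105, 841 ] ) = [ - 105, 841 ] 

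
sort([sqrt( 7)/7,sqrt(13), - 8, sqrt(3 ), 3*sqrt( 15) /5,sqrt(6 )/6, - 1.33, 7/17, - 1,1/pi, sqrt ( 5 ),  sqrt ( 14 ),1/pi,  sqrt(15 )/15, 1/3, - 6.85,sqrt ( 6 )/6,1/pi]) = [ - 8, - 6.85, - 1.33, - 1,sqrt( 15 )/15,1/pi, 1/pi,1/pi,1/3,sqrt(7 )/7,sqrt(6 ) /6, sqrt(6) /6, 7/17  ,  sqrt( 3 ), sqrt( 5),  3*sqrt( 15 )/5, sqrt( 13 ),sqrt( 14)]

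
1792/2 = 896 = 896.00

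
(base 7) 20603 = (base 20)cej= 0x13EB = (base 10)5099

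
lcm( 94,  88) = 4136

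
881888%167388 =44948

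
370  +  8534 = 8904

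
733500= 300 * 2445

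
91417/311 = 91417/311 =293.95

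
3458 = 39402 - 35944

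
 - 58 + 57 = - 1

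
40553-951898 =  - 911345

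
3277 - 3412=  - 135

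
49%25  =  24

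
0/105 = 0=0.00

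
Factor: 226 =2^1*113^1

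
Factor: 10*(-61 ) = -610= - 2^1*5^1*61^1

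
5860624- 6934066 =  - 1073442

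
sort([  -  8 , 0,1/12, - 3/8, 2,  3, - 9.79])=[ -9.79 ,- 8,  -  3/8,0,1/12, 2, 3]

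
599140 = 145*4132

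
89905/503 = 178 + 371/503 = 178.74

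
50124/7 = 7160 + 4/7  =  7160.57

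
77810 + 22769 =100579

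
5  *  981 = 4905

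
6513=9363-2850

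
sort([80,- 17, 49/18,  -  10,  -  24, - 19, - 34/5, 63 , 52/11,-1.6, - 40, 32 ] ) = [ - 40, - 24,  -  19,-17,-10, - 34/5, - 1.6, 49/18,52/11, 32, 63, 80]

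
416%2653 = 416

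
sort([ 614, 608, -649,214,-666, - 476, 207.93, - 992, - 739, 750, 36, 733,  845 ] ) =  [  -  992,-739, - 666,-649,-476, 36,207.93, 214, 608, 614,733, 750, 845 ] 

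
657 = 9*73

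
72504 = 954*76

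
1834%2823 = 1834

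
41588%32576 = 9012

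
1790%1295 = 495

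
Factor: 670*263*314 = 55329940 = 2^2*5^1*67^1*157^1*263^1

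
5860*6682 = 39156520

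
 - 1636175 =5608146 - 7244321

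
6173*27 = 166671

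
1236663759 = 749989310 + 486674449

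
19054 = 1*19054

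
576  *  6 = 3456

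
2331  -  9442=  - 7111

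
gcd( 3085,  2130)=5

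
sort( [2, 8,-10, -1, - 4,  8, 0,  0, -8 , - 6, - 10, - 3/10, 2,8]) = [ - 10,-10, - 8, - 6, - 4, - 1,-3/10, 0 , 0,  2,  2, 8,8,8]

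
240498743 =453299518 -212800775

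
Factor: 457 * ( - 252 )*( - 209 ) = 2^2*3^2*7^1*11^1 *19^1 * 457^1 = 24069276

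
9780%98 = 78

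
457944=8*57243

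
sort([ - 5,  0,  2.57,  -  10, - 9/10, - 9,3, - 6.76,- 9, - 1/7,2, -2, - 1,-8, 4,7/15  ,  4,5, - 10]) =[ - 10, - 10,-9, - 9, - 8, - 6.76, - 5, - 2, - 1, - 9/10 , - 1/7,0, 7/15,2, 2.57, 3,4,  4,5] 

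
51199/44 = 51199/44 =1163.61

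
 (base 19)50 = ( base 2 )1011111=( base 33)2T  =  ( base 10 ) 95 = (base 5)340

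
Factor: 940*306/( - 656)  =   - 35955/82 = - 2^( - 1)*3^2 * 5^1*17^1*41^(-1)*47^1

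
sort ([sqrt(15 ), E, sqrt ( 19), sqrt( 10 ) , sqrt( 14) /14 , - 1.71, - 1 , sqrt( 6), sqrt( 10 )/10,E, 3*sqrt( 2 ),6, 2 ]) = [ - 1.71, - 1, sqrt (14)/14,sqrt( 10 )/10,  2 , sqrt ( 6),E,E,sqrt( 10), sqrt ( 15), 3 * sqrt(2),sqrt( 19) , 6 ]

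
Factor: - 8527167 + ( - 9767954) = -18295121 = - 13^1*1407317^1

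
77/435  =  77/435 = 0.18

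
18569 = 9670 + 8899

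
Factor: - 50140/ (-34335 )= 92/63 = 2^2*3^( - 2 )*7^( - 1)*23^1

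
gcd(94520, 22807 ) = 1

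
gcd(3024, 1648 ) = 16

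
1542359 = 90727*17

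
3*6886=20658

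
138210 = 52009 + 86201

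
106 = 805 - 699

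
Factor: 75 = 3^1*5^2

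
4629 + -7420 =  - 2791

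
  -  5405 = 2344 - 7749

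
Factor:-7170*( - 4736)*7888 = 2^12*3^1*5^1*17^1*29^1*37^1*239^1 = 267853762560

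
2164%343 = 106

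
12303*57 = 701271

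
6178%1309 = 942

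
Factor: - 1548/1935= - 4/5 = - 2^2*5^(-1) 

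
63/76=63/76 = 0.83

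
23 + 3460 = 3483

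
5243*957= 5017551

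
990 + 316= 1306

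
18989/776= 18989/776 = 24.47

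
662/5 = 662/5 = 132.40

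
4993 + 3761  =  8754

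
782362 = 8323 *94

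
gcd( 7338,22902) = 6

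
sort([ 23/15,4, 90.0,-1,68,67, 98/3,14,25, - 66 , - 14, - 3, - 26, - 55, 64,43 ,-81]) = [  -  81, - 66, - 55, - 26, - 14,  -  3, - 1,23/15 , 4,14,25, 98/3,43,64,67 , 68,90.0]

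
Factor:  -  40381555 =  -5^1*19^1*127^1*3347^1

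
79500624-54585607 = 24915017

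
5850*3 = 17550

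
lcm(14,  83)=1162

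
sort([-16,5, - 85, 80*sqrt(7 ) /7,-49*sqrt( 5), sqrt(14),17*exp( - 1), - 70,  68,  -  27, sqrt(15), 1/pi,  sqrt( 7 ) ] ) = [ - 49 * sqrt( 5), - 85, - 70, - 27, - 16, 1/pi, sqrt( 7), sqrt( 14), sqrt (15), 5,17 * exp( - 1) , 80*sqrt( 7)/7, 68]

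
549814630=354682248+195132382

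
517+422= 939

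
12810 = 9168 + 3642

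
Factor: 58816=2^6*919^1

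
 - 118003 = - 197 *599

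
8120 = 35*232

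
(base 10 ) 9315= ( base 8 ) 22143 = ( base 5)244230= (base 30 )AAF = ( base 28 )BOJ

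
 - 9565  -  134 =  - 9699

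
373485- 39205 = 334280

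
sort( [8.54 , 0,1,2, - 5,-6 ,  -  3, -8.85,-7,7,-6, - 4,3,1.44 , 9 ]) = [- 8.85,-7, - 6, - 6,-5,  -  4, - 3,0, 1,1.44 , 2,  3,7, 8.54,9]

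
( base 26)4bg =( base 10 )3006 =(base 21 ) 6h3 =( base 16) bbe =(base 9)4110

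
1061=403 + 658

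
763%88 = 59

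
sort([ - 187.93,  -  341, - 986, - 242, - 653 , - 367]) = [ - 986, - 653, - 367, - 341, - 242,- 187.93 ]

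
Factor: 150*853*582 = 2^2*3^2*5^2*97^1* 853^1 = 74466900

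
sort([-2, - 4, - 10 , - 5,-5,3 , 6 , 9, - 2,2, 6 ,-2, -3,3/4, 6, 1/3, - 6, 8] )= [-10,- 6,-5,-5 , - 4 ,-3,  -  2, - 2, - 2, 1/3 , 3/4,2,3  ,  6,6,6,8,  9] 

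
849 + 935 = 1784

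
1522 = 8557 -7035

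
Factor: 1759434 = 2^1*3^1 * 83^1*3533^1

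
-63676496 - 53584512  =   - 117261008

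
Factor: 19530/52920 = 31/84= 2^( - 2 )*3^ ( - 1) * 7^( - 1 )*31^1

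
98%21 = 14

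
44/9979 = 44/9979 = 0.00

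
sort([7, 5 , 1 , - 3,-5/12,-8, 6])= [-8,-3, - 5/12,1, 5, 6,7]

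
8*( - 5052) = -40416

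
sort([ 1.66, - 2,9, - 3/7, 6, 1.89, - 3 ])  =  [ - 3, - 2,- 3/7 , 1.66,1.89, 6, 9]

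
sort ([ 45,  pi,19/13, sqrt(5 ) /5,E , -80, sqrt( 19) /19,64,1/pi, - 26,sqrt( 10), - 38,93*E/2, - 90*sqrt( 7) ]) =[ - 90*sqrt( 7), - 80, - 38, - 26 , sqrt( 19) /19,1/pi,sqrt( 5 )/5,19/13,E, pi,sqrt( 10 ),  45,64,93 *E/2 ]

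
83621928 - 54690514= 28931414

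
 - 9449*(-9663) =91305687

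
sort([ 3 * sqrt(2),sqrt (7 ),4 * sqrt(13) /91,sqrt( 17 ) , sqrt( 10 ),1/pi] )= [4 * sqrt(13 ) /91,1/pi, sqrt(7 ),sqrt ( 10 ), sqrt(17 ),3*sqrt( 2)]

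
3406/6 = 567 + 2/3 =567.67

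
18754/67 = 18754/67 = 279.91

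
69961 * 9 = 629649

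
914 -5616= - 4702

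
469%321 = 148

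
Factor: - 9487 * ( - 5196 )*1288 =63491254176 = 2^5*3^1*7^1*23^1 * 53^1*179^1*433^1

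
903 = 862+41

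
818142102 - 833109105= - 14967003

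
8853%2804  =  441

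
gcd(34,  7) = 1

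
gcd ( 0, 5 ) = 5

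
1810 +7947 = 9757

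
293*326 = 95518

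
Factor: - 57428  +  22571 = - 34857 = - 3^3  *1291^1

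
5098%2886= 2212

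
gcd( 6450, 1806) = 258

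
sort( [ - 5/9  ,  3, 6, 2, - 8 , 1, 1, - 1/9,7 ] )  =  [-8, - 5/9, - 1/9, 1, 1,2,3,  6, 7 ]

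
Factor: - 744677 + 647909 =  - 2^9*3^3*7^1 = - 96768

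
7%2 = 1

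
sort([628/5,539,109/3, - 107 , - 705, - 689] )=[ - 705, - 689, - 107, 109/3,628/5,539]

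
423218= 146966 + 276252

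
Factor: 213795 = 3^2 * 5^1 * 4751^1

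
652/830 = 326/415 = 0.79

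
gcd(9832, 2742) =2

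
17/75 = 17/75=0.23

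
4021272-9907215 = - 5885943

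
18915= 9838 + 9077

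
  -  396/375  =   - 2 + 118/125  =  - 1.06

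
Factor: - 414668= - 2^2 * 83^1*1249^1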